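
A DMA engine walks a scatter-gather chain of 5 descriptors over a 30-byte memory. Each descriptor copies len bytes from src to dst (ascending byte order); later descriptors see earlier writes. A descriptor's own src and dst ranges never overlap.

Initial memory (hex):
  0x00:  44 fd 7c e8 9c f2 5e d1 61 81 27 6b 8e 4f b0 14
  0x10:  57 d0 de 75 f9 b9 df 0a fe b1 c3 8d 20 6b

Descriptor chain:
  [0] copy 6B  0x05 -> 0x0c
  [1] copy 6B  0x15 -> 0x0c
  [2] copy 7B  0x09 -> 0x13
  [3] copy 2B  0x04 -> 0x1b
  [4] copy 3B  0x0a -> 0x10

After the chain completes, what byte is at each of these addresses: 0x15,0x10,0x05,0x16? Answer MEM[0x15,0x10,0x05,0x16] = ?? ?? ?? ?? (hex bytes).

[0] 0x05->0x0c len=6 : f2 5e d1 61 81 27
[1] 0x15->0x0c len=6 : b9 df 0a fe b1 c3
[2] 0x09->0x13 len=7 : 81 27 6b b9 df 0a fe
[3] 0x04->0x1b len=2 : 9c f2
[4] 0x0a->0x10 len=3 : 27 6b b9
query mem[0x15]=0x6b, mem[0x10]=0x27, mem[0x05]=0xf2, mem[0x16]=0xb9

MEM[0x15,0x10,0x05,0x16] = 6b 27 f2 b9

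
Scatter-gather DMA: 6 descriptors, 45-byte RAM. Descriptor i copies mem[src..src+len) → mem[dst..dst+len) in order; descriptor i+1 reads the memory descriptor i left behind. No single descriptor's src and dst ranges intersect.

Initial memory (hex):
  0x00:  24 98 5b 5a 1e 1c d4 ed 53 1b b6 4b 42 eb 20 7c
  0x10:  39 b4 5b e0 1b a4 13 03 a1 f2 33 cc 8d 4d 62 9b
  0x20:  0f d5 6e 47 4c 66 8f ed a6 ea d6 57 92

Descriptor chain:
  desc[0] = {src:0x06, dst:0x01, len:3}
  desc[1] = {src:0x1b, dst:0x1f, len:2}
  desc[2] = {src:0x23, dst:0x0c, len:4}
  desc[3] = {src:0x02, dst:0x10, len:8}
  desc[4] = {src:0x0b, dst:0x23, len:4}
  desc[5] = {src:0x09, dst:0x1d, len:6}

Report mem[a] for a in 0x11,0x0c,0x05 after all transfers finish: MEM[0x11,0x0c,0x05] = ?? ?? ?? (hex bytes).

MEM[0x11,0x0c,0x05] = 53 47 1c

  after D0: wrote 3B at 0x01 = d4ed53
  after D1: wrote 2B at 0x1f = cc8d
  after D2: wrote 4B at 0x0c = 474c668f
  after D3: wrote 8B at 0x10 = ed531e1cd4ed531b
  after D4: wrote 4B at 0x23 = 4b474c66
  after D5: wrote 6B at 0x1d = 1bb64b474c66
query mem[0x11]=0x53, mem[0x0c]=0x47, mem[0x05]=0x1c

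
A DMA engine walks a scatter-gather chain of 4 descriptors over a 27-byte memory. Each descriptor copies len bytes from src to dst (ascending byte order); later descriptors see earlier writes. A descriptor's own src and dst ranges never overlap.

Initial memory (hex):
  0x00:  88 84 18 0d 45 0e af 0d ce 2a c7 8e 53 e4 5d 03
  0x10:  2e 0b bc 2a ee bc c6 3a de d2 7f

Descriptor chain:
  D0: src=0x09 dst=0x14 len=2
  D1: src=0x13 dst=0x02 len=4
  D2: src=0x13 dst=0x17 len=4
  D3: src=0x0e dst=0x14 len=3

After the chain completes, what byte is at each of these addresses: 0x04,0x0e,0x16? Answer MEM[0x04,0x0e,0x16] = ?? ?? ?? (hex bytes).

MEM[0x04,0x0e,0x16] = c7 5d 2e

#0 dst[0x14+2] := {0x2a,0xc7}
#1 dst[0x02+4] := {0x2a,0x2a,0xc7,0xc6}
#2 dst[0x17+4] := {0x2a,0x2a,0xc7,0xc6}
#3 dst[0x14+3] := {0x5d,0x03,0x2e}
query mem[0x04]=0xc7, mem[0x0e]=0x5d, mem[0x16]=0x2e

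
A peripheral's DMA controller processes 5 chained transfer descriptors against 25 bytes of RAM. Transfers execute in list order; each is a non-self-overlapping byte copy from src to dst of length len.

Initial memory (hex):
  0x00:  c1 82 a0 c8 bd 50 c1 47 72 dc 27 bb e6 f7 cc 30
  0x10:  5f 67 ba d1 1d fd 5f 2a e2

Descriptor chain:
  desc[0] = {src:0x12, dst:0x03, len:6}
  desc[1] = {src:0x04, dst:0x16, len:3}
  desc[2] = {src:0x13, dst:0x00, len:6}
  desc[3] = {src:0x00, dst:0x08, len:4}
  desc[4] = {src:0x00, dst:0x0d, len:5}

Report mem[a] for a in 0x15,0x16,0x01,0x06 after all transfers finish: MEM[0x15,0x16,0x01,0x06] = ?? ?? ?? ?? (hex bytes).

MEM[0x15,0x16,0x01,0x06] = fd d1 1d fd

[0] 0x12->0x03 len=6 : ba d1 1d fd 5f 2a
[1] 0x04->0x16 len=3 : d1 1d fd
[2] 0x13->0x00 len=6 : d1 1d fd d1 1d fd
[3] 0x00->0x08 len=4 : d1 1d fd d1
[4] 0x00->0x0d len=5 : d1 1d fd d1 1d
query mem[0x15]=0xfd, mem[0x16]=0xd1, mem[0x01]=0x1d, mem[0x06]=0xfd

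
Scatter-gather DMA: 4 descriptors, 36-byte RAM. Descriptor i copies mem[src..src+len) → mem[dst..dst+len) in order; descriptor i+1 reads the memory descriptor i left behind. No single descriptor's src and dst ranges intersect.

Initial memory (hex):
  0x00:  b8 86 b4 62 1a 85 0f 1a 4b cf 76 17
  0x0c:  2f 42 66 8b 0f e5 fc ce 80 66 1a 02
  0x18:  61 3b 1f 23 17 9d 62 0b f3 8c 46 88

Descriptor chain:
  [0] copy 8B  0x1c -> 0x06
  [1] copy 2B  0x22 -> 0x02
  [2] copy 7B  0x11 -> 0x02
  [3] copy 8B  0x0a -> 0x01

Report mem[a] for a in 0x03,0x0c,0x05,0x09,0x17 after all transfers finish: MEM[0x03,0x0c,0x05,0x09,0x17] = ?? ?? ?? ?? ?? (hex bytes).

MEM[0x03,0x0c,0x05,0x09,0x17] = 46 46 66 0b 02

#0 dst[0x06+8] := {0x17,0x9d,0x62,0x0b,0xf3,0x8c,0x46,0x88}
#1 dst[0x02+2] := {0x46,0x88}
#2 dst[0x02+7] := {0xe5,0xfc,0xce,0x80,0x66,0x1a,0x02}
#3 dst[0x01+8] := {0xf3,0x8c,0x46,0x88,0x66,0x8b,0x0f,0xe5}
query mem[0x03]=0x46, mem[0x0c]=0x46, mem[0x05]=0x66, mem[0x09]=0x0b, mem[0x17]=0x02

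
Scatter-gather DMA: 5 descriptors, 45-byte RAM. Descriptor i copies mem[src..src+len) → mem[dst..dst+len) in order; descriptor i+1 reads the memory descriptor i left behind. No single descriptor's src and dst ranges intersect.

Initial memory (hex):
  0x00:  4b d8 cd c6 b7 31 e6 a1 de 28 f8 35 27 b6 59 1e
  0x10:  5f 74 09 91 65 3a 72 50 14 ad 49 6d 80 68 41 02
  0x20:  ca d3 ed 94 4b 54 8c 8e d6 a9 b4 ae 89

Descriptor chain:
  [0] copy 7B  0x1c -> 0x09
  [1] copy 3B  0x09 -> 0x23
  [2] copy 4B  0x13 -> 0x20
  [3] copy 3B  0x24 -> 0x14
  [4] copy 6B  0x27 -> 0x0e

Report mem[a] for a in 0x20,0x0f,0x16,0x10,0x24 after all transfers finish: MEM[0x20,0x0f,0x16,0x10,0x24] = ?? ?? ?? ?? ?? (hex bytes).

MEM[0x20,0x0f,0x16,0x10,0x24] = 91 d6 8c a9 68

#0 dst[0x09+7] := {0x80,0x68,0x41,0x02,0xca,0xd3,0xed}
#1 dst[0x23+3] := {0x80,0x68,0x41}
#2 dst[0x20+4] := {0x91,0x65,0x3a,0x72}
#3 dst[0x14+3] := {0x68,0x41,0x8c}
#4 dst[0x0e+6] := {0x8e,0xd6,0xa9,0xb4,0xae,0x89}
query mem[0x20]=0x91, mem[0x0f]=0xd6, mem[0x16]=0x8c, mem[0x10]=0xa9, mem[0x24]=0x68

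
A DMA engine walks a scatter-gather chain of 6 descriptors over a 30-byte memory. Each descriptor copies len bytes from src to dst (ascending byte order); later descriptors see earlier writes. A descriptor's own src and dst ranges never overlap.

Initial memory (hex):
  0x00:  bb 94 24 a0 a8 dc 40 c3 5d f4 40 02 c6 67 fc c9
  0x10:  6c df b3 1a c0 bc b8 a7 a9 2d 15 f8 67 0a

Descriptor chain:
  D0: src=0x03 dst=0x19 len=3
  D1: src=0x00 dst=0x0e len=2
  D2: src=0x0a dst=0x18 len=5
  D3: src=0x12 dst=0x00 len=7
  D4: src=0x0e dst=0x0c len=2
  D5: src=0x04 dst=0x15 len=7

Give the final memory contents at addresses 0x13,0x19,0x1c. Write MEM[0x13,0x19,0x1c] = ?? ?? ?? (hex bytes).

MEM[0x13,0x19,0x1c] = 1a 5d bb

[0] 0x03->0x19 len=3 : a0 a8 dc
[1] 0x00->0x0e len=2 : bb 94
[2] 0x0a->0x18 len=5 : 40 02 c6 67 bb
[3] 0x12->0x00 len=7 : b3 1a c0 bc b8 a7 40
[4] 0x0e->0x0c len=2 : bb 94
[5] 0x04->0x15 len=7 : b8 a7 40 c3 5d f4 40
query mem[0x13]=0x1a, mem[0x19]=0x5d, mem[0x1c]=0xbb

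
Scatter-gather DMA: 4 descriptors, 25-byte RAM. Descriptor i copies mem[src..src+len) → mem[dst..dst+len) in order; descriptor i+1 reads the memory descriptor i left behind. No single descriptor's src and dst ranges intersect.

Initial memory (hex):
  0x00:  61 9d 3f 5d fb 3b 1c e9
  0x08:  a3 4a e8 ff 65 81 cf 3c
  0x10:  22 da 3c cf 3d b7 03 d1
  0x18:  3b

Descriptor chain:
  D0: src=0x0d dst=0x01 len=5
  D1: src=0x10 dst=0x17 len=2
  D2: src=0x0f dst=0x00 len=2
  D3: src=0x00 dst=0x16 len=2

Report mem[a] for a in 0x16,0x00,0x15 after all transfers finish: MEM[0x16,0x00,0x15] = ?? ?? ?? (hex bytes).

MEM[0x16,0x00,0x15] = 3c 3c b7

D0: mem[0x01..0x05] <- [81 cf 3c 22 da]
D1: mem[0x17..0x18] <- [22 da]
D2: mem[0x00..0x01] <- [3c 22]
D3: mem[0x16..0x17] <- [3c 22]
query mem[0x16]=0x3c, mem[0x00]=0x3c, mem[0x15]=0xb7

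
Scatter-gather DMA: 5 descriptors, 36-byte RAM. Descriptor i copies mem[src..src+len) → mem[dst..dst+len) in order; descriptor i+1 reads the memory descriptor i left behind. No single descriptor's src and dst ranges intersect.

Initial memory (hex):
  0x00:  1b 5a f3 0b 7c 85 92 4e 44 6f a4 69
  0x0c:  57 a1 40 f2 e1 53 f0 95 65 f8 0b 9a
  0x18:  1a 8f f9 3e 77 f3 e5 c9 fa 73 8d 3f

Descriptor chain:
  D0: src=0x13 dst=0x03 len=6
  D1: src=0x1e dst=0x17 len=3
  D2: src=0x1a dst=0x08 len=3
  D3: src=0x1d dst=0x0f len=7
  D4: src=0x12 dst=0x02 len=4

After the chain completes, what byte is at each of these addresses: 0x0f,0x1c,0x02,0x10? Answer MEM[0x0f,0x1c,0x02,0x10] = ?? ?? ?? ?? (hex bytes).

  after D0: wrote 6B at 0x03 = 9565f80b9a1a
  after D1: wrote 3B at 0x17 = e5c9fa
  after D2: wrote 3B at 0x08 = f93e77
  after D3: wrote 7B at 0x0f = f3e5c9fa738d3f
  after D4: wrote 4B at 0x02 = fa738d3f
query mem[0x0f]=0xf3, mem[0x1c]=0x77, mem[0x02]=0xfa, mem[0x10]=0xe5

MEM[0x0f,0x1c,0x02,0x10] = f3 77 fa e5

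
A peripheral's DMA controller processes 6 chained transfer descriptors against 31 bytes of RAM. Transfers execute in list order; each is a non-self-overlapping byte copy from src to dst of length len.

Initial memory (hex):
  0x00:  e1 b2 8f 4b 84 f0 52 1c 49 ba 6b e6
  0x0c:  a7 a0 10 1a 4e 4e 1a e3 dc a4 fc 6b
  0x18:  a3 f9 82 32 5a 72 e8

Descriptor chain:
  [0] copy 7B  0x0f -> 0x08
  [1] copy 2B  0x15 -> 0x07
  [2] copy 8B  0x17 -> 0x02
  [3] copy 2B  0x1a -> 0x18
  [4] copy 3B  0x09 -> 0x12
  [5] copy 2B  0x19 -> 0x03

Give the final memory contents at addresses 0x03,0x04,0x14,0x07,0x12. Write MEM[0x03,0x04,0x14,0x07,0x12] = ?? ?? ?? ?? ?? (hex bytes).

  after D0: wrote 7B at 0x08 = 1a4e4e1ae3dca4
  after D1: wrote 2B at 0x07 = a4fc
  after D2: wrote 8B at 0x02 = 6ba3f982325a72e8
  after D3: wrote 2B at 0x18 = 8232
  after D4: wrote 3B at 0x12 = e84e1a
  after D5: wrote 2B at 0x03 = 3282
query mem[0x03]=0x32, mem[0x04]=0x82, mem[0x14]=0x1a, mem[0x07]=0x5a, mem[0x12]=0xe8

MEM[0x03,0x04,0x14,0x07,0x12] = 32 82 1a 5a e8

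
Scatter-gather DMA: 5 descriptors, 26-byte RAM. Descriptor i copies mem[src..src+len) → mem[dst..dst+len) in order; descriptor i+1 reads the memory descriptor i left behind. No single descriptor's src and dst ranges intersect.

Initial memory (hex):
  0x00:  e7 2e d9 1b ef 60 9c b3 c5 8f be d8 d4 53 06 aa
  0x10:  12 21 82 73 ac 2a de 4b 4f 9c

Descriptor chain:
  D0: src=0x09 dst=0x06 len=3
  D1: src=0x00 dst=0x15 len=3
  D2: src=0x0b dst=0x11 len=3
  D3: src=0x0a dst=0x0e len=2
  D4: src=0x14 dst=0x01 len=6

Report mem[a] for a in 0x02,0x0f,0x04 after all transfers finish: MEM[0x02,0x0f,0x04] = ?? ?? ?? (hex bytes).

MEM[0x02,0x0f,0x04] = e7 d8 d9

[0] 0x09->0x06 len=3 : 8f be d8
[1] 0x00->0x15 len=3 : e7 2e d9
[2] 0x0b->0x11 len=3 : d8 d4 53
[3] 0x0a->0x0e len=2 : be d8
[4] 0x14->0x01 len=6 : ac e7 2e d9 4f 9c
query mem[0x02]=0xe7, mem[0x0f]=0xd8, mem[0x04]=0xd9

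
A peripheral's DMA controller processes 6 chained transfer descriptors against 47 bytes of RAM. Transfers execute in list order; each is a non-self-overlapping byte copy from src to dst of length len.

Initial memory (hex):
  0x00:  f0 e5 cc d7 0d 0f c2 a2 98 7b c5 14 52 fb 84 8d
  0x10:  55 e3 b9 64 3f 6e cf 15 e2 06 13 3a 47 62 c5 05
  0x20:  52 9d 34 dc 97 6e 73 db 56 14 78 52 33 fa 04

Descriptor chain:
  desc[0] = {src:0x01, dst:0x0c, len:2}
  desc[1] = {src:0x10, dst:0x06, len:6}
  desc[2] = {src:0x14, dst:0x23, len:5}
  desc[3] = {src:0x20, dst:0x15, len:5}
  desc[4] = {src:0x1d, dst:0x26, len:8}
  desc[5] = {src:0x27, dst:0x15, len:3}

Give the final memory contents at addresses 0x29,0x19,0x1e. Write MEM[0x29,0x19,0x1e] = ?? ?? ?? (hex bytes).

  after D0: wrote 2B at 0x0c = e5cc
  after D1: wrote 6B at 0x06 = 55e3b9643f6e
  after D2: wrote 5B at 0x23 = 3f6ecf15e2
  after D3: wrote 5B at 0x15 = 529d343f6e
  after D4: wrote 8B at 0x26 = 62c505529d343f6e
  after D5: wrote 3B at 0x15 = c50552
query mem[0x29]=0x52, mem[0x19]=0x6e, mem[0x1e]=0xc5

MEM[0x29,0x19,0x1e] = 52 6e c5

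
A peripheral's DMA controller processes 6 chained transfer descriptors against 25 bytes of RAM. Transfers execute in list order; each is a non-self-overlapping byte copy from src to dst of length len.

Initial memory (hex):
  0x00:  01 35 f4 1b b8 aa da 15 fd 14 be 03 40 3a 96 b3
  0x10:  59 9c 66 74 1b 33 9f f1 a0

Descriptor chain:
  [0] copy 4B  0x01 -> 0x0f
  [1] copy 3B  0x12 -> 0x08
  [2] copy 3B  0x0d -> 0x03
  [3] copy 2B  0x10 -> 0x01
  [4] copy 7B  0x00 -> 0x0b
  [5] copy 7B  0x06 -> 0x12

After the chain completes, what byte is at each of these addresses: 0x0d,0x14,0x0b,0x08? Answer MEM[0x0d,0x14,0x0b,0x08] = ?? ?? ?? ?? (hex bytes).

#0 dst[0x0f+4] := {0x35,0xf4,0x1b,0xb8}
#1 dst[0x08+3] := {0xb8,0x74,0x1b}
#2 dst[0x03+3] := {0x3a,0x96,0x35}
#3 dst[0x01+2] := {0xf4,0x1b}
#4 dst[0x0b+7] := {0x01,0xf4,0x1b,0x3a,0x96,0x35,0xda}
#5 dst[0x12+7] := {0xda,0x15,0xb8,0x74,0x1b,0x01,0xf4}
query mem[0x0d]=0x1b, mem[0x14]=0xb8, mem[0x0b]=0x01, mem[0x08]=0xb8

MEM[0x0d,0x14,0x0b,0x08] = 1b b8 01 b8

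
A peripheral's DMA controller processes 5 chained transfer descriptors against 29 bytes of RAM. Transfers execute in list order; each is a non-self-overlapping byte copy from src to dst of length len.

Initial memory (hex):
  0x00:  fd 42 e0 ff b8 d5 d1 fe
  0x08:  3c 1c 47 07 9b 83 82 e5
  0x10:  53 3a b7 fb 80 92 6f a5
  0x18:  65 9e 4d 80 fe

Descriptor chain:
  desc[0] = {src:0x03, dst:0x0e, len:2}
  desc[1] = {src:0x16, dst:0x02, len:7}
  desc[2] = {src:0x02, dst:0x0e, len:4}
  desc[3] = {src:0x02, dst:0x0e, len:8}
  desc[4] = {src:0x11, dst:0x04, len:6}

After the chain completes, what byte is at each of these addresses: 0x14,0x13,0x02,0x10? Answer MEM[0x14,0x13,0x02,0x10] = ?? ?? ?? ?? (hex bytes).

#0 dst[0x0e+2] := {0xff,0xb8}
#1 dst[0x02+7] := {0x6f,0xa5,0x65,0x9e,0x4d,0x80,0xfe}
#2 dst[0x0e+4] := {0x6f,0xa5,0x65,0x9e}
#3 dst[0x0e+8] := {0x6f,0xa5,0x65,0x9e,0x4d,0x80,0xfe,0x1c}
#4 dst[0x04+6] := {0x9e,0x4d,0x80,0xfe,0x1c,0x6f}
query mem[0x14]=0xfe, mem[0x13]=0x80, mem[0x02]=0x6f, mem[0x10]=0x65

MEM[0x14,0x13,0x02,0x10] = fe 80 6f 65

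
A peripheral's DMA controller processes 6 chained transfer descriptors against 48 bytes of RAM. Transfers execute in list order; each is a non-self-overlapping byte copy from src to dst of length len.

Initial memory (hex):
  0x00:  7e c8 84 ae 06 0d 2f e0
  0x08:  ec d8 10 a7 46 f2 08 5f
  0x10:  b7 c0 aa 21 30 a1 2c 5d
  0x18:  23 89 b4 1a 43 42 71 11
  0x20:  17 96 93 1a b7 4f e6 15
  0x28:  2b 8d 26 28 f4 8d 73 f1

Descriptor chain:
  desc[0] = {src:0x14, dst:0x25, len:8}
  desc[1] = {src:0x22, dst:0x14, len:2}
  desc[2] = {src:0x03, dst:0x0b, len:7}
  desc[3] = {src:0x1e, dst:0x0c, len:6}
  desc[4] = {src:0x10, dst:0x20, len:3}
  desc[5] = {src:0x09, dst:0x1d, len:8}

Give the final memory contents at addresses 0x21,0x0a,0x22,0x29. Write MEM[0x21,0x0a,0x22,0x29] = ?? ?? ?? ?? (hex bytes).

D0: mem[0x25..0x2c] <- [30 a1 2c 5d 23 89 b4 1a]
D1: mem[0x14..0x15] <- [93 1a]
D2: mem[0x0b..0x11] <- [ae 06 0d 2f e0 ec d8]
D3: mem[0x0c..0x11] <- [71 11 17 96 93 1a]
D4: mem[0x20..0x22] <- [93 1a aa]
D5: mem[0x1d..0x24] <- [d8 10 ae 71 11 17 96 93]
query mem[0x21]=0x11, mem[0x0a]=0x10, mem[0x22]=0x17, mem[0x29]=0x23

MEM[0x21,0x0a,0x22,0x29] = 11 10 17 23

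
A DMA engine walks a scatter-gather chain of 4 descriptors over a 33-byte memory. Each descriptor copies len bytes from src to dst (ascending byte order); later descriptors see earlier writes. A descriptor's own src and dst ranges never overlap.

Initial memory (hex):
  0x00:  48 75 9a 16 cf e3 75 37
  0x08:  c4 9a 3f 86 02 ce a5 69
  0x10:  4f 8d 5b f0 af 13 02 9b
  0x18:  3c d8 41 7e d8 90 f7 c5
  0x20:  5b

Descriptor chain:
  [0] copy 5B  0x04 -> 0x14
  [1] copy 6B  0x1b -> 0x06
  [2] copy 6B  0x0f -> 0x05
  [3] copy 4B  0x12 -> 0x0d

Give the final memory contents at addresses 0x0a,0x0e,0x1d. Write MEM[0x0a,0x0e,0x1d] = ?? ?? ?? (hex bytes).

MEM[0x0a,0x0e,0x1d] = cf f0 90

#0 dst[0x14+5] := {0xcf,0xe3,0x75,0x37,0xc4}
#1 dst[0x06+6] := {0x7e,0xd8,0x90,0xf7,0xc5,0x5b}
#2 dst[0x05+6] := {0x69,0x4f,0x8d,0x5b,0xf0,0xcf}
#3 dst[0x0d+4] := {0x5b,0xf0,0xcf,0xe3}
query mem[0x0a]=0xcf, mem[0x0e]=0xf0, mem[0x1d]=0x90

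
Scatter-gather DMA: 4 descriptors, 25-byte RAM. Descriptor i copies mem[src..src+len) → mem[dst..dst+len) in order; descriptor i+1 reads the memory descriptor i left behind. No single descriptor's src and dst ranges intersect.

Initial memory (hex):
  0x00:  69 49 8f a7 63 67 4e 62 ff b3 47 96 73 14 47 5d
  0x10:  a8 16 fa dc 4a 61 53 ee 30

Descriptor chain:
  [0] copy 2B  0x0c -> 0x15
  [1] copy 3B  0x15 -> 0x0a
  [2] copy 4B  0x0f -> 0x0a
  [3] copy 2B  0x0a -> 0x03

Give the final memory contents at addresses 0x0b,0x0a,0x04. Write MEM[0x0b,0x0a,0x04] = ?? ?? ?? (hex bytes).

MEM[0x0b,0x0a,0x04] = a8 5d a8

[0] 0x0c->0x15 len=2 : 73 14
[1] 0x15->0x0a len=3 : 73 14 ee
[2] 0x0f->0x0a len=4 : 5d a8 16 fa
[3] 0x0a->0x03 len=2 : 5d a8
query mem[0x0b]=0xa8, mem[0x0a]=0x5d, mem[0x04]=0xa8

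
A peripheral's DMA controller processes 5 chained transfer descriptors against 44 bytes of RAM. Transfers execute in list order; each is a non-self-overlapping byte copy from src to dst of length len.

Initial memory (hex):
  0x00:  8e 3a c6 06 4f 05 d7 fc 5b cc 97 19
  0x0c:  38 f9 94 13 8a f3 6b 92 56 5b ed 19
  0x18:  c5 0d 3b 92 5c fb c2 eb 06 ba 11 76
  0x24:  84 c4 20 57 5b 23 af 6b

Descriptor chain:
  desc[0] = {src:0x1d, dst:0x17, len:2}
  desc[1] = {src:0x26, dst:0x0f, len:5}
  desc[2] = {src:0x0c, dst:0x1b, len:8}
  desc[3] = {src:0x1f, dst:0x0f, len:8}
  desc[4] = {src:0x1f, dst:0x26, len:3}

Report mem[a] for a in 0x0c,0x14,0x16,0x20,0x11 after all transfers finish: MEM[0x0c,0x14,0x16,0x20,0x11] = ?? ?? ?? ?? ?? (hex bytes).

D0: mem[0x17..0x18] <- [fb c2]
D1: mem[0x0f..0x13] <- [20 57 5b 23 af]
D2: mem[0x1b..0x22] <- [38 f9 94 20 57 5b 23 af]
D3: mem[0x0f..0x16] <- [57 5b 23 af 76 84 c4 20]
D4: mem[0x26..0x28] <- [57 5b 23]
query mem[0x0c]=0x38, mem[0x14]=0x84, mem[0x16]=0x20, mem[0x20]=0x5b, mem[0x11]=0x23

MEM[0x0c,0x14,0x16,0x20,0x11] = 38 84 20 5b 23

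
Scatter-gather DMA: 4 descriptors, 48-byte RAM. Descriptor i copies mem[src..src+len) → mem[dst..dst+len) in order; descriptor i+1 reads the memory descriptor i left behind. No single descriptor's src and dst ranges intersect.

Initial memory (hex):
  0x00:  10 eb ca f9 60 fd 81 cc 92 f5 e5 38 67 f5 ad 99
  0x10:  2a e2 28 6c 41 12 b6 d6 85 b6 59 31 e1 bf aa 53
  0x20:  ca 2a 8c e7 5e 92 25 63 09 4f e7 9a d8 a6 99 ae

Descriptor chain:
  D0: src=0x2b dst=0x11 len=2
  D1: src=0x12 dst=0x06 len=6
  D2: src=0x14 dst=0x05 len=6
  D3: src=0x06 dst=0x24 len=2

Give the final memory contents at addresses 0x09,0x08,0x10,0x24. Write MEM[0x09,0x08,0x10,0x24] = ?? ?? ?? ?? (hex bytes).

MEM[0x09,0x08,0x10,0x24] = 85 d6 2a 12

  after D0: wrote 2B at 0x11 = 9ad8
  after D1: wrote 6B at 0x06 = d86c4112b6d6
  after D2: wrote 6B at 0x05 = 4112b6d685b6
  after D3: wrote 2B at 0x24 = 12b6
query mem[0x09]=0x85, mem[0x08]=0xd6, mem[0x10]=0x2a, mem[0x24]=0x12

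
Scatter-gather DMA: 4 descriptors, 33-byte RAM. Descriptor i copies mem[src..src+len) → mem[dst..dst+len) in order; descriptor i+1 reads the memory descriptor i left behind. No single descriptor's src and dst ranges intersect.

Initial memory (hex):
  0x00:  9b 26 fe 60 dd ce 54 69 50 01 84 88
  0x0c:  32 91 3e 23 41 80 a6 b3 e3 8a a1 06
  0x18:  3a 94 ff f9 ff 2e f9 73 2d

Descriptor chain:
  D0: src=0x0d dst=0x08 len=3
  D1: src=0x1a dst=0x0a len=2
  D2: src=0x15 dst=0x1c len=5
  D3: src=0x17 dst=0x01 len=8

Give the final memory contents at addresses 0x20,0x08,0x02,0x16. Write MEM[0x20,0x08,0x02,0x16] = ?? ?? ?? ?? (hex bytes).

MEM[0x20,0x08,0x02,0x16] = 94 06 3a a1

  after D0: wrote 3B at 0x08 = 913e23
  after D1: wrote 2B at 0x0a = fff9
  after D2: wrote 5B at 0x1c = 8aa1063a94
  after D3: wrote 8B at 0x01 = 063a94fff98aa106
query mem[0x20]=0x94, mem[0x08]=0x06, mem[0x02]=0x3a, mem[0x16]=0xa1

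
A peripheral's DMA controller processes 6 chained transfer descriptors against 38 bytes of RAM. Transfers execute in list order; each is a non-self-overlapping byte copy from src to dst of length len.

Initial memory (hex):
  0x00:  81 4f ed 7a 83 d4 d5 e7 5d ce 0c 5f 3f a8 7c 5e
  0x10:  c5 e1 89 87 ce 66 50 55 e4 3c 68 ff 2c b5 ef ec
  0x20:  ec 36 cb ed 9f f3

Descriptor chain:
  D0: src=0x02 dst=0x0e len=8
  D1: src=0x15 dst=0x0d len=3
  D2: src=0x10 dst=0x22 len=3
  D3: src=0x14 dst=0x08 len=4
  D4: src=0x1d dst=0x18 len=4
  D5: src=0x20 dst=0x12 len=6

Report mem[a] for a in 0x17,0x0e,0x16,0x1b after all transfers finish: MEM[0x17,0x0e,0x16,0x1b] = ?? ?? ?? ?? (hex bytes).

MEM[0x17,0x0e,0x16,0x1b] = f3 50 d5 ec

  after D0: wrote 8B at 0x0e = ed7a83d4d5e75dce
  after D1: wrote 3B at 0x0d = ce5055
  after D2: wrote 3B at 0x22 = 83d4d5
  after D3: wrote 4B at 0x08 = 5dce5055
  after D4: wrote 4B at 0x18 = b5efecec
  after D5: wrote 6B at 0x12 = ec3683d4d5f3
query mem[0x17]=0xf3, mem[0x0e]=0x50, mem[0x16]=0xd5, mem[0x1b]=0xec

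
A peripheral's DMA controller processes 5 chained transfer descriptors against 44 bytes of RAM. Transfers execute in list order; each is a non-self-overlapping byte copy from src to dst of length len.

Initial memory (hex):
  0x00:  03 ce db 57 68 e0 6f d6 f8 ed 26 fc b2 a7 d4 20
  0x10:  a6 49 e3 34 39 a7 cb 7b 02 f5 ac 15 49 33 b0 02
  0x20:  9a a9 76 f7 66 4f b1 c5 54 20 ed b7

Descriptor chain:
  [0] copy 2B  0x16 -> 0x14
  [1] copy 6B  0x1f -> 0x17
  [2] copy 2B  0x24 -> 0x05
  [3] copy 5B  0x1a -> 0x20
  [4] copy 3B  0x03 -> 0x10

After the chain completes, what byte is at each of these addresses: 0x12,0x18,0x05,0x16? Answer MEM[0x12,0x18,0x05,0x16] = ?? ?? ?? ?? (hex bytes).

  after D0: wrote 2B at 0x14 = cb7b
  after D1: wrote 6B at 0x17 = 029aa976f766
  after D2: wrote 2B at 0x05 = 664f
  after D3: wrote 5B at 0x20 = 76f76633b0
  after D4: wrote 3B at 0x10 = 576866
query mem[0x12]=0x66, mem[0x18]=0x9a, mem[0x05]=0x66, mem[0x16]=0xcb

MEM[0x12,0x18,0x05,0x16] = 66 9a 66 cb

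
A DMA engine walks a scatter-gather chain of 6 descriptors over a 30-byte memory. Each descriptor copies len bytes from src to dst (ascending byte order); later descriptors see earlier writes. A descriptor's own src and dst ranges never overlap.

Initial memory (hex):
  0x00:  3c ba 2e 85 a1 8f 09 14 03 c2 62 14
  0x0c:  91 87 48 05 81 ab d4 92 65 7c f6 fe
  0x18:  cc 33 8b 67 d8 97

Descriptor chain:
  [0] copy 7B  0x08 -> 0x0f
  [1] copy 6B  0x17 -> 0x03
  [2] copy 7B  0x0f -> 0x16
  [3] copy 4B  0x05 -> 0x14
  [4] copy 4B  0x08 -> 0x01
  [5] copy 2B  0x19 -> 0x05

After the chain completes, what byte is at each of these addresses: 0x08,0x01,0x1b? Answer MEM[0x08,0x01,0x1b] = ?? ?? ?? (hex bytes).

MEM[0x08,0x01,0x1b] = d8 d8 87

[0] 0x08->0x0f len=7 : 03 c2 62 14 91 87 48
[1] 0x17->0x03 len=6 : fe cc 33 8b 67 d8
[2] 0x0f->0x16 len=7 : 03 c2 62 14 91 87 48
[3] 0x05->0x14 len=4 : 33 8b 67 d8
[4] 0x08->0x01 len=4 : d8 c2 62 14
[5] 0x19->0x05 len=2 : 14 91
query mem[0x08]=0xd8, mem[0x01]=0xd8, mem[0x1b]=0x87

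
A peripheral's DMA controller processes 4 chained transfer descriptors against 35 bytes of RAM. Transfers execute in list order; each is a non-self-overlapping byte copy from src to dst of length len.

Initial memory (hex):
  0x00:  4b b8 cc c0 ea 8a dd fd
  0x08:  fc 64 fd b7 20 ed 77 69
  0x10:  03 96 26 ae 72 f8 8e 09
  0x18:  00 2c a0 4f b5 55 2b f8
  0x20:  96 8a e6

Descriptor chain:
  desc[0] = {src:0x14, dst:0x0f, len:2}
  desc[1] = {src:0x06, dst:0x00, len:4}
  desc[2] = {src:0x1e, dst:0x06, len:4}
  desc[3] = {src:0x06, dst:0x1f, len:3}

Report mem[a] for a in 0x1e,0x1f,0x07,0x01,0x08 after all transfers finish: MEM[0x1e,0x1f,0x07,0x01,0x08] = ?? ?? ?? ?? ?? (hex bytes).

MEM[0x1e,0x1f,0x07,0x01,0x08] = 2b 2b f8 fd 96

[0] 0x14->0x0f len=2 : 72 f8
[1] 0x06->0x00 len=4 : dd fd fc 64
[2] 0x1e->0x06 len=4 : 2b f8 96 8a
[3] 0x06->0x1f len=3 : 2b f8 96
query mem[0x1e]=0x2b, mem[0x1f]=0x2b, mem[0x07]=0xf8, mem[0x01]=0xfd, mem[0x08]=0x96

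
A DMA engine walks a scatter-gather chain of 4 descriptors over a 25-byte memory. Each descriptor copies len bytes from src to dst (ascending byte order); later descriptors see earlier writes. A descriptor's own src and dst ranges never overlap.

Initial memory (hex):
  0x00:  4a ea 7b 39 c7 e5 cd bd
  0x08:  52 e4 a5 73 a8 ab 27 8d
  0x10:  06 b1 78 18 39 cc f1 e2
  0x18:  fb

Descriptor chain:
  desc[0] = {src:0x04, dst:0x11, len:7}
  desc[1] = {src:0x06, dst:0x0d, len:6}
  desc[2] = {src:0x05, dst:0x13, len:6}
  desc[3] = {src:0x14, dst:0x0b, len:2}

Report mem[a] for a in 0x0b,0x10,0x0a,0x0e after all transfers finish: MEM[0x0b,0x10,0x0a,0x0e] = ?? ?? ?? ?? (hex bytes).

[0] 0x04->0x11 len=7 : c7 e5 cd bd 52 e4 a5
[1] 0x06->0x0d len=6 : cd bd 52 e4 a5 73
[2] 0x05->0x13 len=6 : e5 cd bd 52 e4 a5
[3] 0x14->0x0b len=2 : cd bd
query mem[0x0b]=0xcd, mem[0x10]=0xe4, mem[0x0a]=0xa5, mem[0x0e]=0xbd

MEM[0x0b,0x10,0x0a,0x0e] = cd e4 a5 bd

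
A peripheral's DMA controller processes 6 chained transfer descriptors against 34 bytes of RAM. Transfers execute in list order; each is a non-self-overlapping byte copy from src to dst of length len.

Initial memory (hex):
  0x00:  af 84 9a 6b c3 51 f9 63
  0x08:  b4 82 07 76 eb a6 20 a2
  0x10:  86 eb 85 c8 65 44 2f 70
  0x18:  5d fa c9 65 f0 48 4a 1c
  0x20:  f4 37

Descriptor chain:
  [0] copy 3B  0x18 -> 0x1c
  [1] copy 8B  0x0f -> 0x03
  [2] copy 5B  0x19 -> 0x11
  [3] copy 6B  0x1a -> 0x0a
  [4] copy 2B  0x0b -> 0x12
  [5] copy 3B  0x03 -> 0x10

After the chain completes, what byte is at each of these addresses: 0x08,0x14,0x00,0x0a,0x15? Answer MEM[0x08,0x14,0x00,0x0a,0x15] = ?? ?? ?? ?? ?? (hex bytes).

D0: mem[0x1c..0x1e] <- [5d fa c9]
D1: mem[0x03..0x0a] <- [a2 86 eb 85 c8 65 44 2f]
D2: mem[0x11..0x15] <- [fa c9 65 5d fa]
D3: mem[0x0a..0x0f] <- [c9 65 5d fa c9 1c]
D4: mem[0x12..0x13] <- [65 5d]
D5: mem[0x10..0x12] <- [a2 86 eb]
query mem[0x08]=0x65, mem[0x14]=0x5d, mem[0x00]=0xaf, mem[0x0a]=0xc9, mem[0x15]=0xfa

MEM[0x08,0x14,0x00,0x0a,0x15] = 65 5d af c9 fa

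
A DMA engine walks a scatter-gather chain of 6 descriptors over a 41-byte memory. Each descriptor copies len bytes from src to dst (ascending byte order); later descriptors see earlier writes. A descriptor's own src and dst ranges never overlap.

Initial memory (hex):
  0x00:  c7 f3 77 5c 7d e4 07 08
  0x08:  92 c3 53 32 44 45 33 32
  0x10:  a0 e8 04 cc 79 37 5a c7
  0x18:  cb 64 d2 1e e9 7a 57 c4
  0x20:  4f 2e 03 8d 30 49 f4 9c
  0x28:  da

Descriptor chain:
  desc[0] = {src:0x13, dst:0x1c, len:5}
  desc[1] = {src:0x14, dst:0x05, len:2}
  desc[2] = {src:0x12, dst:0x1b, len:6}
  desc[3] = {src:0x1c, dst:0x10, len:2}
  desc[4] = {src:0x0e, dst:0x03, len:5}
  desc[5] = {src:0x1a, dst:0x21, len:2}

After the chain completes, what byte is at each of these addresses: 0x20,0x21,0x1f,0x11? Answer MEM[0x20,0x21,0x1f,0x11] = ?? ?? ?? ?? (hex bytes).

MEM[0x20,0x21,0x1f,0x11] = c7 d2 5a 79

#0 dst[0x1c+5] := {0xcc,0x79,0x37,0x5a,0xc7}
#1 dst[0x05+2] := {0x79,0x37}
#2 dst[0x1b+6] := {0x04,0xcc,0x79,0x37,0x5a,0xc7}
#3 dst[0x10+2] := {0xcc,0x79}
#4 dst[0x03+5] := {0x33,0x32,0xcc,0x79,0x04}
#5 dst[0x21+2] := {0xd2,0x04}
query mem[0x20]=0xc7, mem[0x21]=0xd2, mem[0x1f]=0x5a, mem[0x11]=0x79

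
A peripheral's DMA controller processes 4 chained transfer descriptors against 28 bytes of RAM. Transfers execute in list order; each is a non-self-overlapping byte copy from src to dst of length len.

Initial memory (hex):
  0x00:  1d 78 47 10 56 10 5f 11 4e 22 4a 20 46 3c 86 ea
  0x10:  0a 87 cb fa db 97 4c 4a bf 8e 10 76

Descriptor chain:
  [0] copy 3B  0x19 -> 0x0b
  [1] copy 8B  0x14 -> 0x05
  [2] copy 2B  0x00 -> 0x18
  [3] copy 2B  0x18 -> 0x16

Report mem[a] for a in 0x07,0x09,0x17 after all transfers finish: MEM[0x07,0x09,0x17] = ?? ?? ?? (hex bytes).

D0: mem[0x0b..0x0d] <- [8e 10 76]
D1: mem[0x05..0x0c] <- [db 97 4c 4a bf 8e 10 76]
D2: mem[0x18..0x19] <- [1d 78]
D3: mem[0x16..0x17] <- [1d 78]
query mem[0x07]=0x4c, mem[0x09]=0xbf, mem[0x17]=0x78

MEM[0x07,0x09,0x17] = 4c bf 78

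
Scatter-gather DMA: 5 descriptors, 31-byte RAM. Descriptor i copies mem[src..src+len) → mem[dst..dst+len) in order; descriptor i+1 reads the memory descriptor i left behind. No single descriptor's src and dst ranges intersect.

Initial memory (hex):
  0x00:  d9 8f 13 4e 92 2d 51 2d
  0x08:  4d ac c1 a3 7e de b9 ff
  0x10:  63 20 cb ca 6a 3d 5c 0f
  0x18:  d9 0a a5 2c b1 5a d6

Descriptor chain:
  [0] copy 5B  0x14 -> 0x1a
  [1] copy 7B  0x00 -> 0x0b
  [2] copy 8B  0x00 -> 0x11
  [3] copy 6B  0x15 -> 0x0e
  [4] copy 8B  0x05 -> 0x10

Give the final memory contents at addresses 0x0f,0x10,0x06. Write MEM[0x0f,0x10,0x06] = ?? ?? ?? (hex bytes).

MEM[0x0f,0x10,0x06] = 2d 2d 51

[0] 0x14->0x1a len=5 : 6a 3d 5c 0f d9
[1] 0x00->0x0b len=7 : d9 8f 13 4e 92 2d 51
[2] 0x00->0x11 len=8 : d9 8f 13 4e 92 2d 51 2d
[3] 0x15->0x0e len=6 : 92 2d 51 2d 0a 6a
[4] 0x05->0x10 len=8 : 2d 51 2d 4d ac c1 d9 8f
query mem[0x0f]=0x2d, mem[0x10]=0x2d, mem[0x06]=0x51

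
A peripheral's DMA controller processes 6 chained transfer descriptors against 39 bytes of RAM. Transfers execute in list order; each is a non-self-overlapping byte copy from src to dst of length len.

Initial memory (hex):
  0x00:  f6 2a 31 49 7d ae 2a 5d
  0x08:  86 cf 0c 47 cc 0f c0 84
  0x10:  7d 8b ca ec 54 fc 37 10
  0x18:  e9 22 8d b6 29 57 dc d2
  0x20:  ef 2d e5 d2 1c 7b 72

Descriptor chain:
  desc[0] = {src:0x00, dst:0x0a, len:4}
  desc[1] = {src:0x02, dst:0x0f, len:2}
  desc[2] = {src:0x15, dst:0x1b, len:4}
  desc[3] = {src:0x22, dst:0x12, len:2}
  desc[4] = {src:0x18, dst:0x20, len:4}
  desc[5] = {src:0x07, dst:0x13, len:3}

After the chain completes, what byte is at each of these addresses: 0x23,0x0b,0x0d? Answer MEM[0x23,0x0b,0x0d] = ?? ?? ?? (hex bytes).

#0 dst[0x0a+4] := {0xf6,0x2a,0x31,0x49}
#1 dst[0x0f+2] := {0x31,0x49}
#2 dst[0x1b+4] := {0xfc,0x37,0x10,0xe9}
#3 dst[0x12+2] := {0xe5,0xd2}
#4 dst[0x20+4] := {0xe9,0x22,0x8d,0xfc}
#5 dst[0x13+3] := {0x5d,0x86,0xcf}
query mem[0x23]=0xfc, mem[0x0b]=0x2a, mem[0x0d]=0x49

MEM[0x23,0x0b,0x0d] = fc 2a 49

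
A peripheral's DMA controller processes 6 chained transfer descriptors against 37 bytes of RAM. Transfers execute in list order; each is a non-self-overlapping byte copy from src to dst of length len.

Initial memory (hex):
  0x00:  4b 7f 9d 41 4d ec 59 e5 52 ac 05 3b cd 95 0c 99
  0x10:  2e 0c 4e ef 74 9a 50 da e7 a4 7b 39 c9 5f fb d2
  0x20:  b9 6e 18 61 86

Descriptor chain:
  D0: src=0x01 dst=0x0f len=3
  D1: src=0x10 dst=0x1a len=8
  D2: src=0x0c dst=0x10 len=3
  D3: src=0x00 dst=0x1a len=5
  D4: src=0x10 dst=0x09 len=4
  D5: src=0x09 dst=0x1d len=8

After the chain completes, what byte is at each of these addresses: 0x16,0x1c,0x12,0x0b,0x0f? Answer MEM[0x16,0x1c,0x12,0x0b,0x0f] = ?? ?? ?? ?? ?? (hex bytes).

D0: mem[0x0f..0x11] <- [7f 9d 41]
D1: mem[0x1a..0x21] <- [9d 41 4e ef 74 9a 50 da]
D2: mem[0x10..0x12] <- [cd 95 0c]
D3: mem[0x1a..0x1e] <- [4b 7f 9d 41 4d]
D4: mem[0x09..0x0c] <- [cd 95 0c ef]
D5: mem[0x1d..0x24] <- [cd 95 0c ef 95 0c 7f cd]
query mem[0x16]=0x50, mem[0x1c]=0x9d, mem[0x12]=0x0c, mem[0x0b]=0x0c, mem[0x0f]=0x7f

MEM[0x16,0x1c,0x12,0x0b,0x0f] = 50 9d 0c 0c 7f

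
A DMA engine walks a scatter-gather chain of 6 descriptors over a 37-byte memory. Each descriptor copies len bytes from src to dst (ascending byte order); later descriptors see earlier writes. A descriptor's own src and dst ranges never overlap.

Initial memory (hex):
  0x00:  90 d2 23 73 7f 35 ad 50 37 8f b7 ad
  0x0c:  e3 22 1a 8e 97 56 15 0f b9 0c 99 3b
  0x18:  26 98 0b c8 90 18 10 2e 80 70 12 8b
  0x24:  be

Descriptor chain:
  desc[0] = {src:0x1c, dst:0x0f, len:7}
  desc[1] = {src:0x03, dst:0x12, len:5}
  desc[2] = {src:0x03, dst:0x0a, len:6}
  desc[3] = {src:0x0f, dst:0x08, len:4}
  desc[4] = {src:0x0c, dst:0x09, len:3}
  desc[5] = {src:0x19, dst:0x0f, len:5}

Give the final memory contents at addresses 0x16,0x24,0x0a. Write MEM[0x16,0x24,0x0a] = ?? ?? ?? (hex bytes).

[0] 0x1c->0x0f len=7 : 90 18 10 2e 80 70 12
[1] 0x03->0x12 len=5 : 73 7f 35 ad 50
[2] 0x03->0x0a len=6 : 73 7f 35 ad 50 37
[3] 0x0f->0x08 len=4 : 37 18 10 73
[4] 0x0c->0x09 len=3 : 35 ad 50
[5] 0x19->0x0f len=5 : 98 0b c8 90 18
query mem[0x16]=0x50, mem[0x24]=0xbe, mem[0x0a]=0xad

MEM[0x16,0x24,0x0a] = 50 be ad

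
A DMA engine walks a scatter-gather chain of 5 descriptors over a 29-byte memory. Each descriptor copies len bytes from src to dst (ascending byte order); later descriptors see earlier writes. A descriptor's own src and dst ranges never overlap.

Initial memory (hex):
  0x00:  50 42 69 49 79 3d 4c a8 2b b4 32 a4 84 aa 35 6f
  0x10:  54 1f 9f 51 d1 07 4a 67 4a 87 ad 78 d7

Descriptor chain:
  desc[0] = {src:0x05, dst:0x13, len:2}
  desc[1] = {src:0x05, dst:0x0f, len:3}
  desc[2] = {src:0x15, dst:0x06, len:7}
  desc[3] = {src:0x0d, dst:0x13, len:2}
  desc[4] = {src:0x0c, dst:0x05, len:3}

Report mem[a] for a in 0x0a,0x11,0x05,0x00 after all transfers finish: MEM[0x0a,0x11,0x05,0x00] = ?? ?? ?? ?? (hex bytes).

  after D0: wrote 2B at 0x13 = 3d4c
  after D1: wrote 3B at 0x0f = 3d4ca8
  after D2: wrote 7B at 0x06 = 074a674a87ad78
  after D3: wrote 2B at 0x13 = aa35
  after D4: wrote 3B at 0x05 = 78aa35
query mem[0x0a]=0x87, mem[0x11]=0xa8, mem[0x05]=0x78, mem[0x00]=0x50

MEM[0x0a,0x11,0x05,0x00] = 87 a8 78 50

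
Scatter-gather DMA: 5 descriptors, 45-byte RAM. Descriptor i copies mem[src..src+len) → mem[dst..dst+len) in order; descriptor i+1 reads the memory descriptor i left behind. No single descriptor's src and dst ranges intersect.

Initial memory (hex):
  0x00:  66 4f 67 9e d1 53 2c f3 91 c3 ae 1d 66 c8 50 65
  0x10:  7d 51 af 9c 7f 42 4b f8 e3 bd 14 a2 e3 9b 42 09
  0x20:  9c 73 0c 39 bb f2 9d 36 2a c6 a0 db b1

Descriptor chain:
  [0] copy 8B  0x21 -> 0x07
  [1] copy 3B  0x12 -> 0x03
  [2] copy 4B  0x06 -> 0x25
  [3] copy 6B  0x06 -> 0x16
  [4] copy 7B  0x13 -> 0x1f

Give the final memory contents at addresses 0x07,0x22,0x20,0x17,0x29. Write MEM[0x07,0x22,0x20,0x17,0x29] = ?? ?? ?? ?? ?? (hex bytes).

MEM[0x07,0x22,0x20,0x17,0x29] = 73 2c 7f 73 c6

#0 dst[0x07+8] := {0x73,0x0c,0x39,0xbb,0xf2,0x9d,0x36,0x2a}
#1 dst[0x03+3] := {0xaf,0x9c,0x7f}
#2 dst[0x25+4] := {0x2c,0x73,0x0c,0x39}
#3 dst[0x16+6] := {0x2c,0x73,0x0c,0x39,0xbb,0xf2}
#4 dst[0x1f+7] := {0x9c,0x7f,0x42,0x2c,0x73,0x0c,0x39}
query mem[0x07]=0x73, mem[0x22]=0x2c, mem[0x20]=0x7f, mem[0x17]=0x73, mem[0x29]=0xc6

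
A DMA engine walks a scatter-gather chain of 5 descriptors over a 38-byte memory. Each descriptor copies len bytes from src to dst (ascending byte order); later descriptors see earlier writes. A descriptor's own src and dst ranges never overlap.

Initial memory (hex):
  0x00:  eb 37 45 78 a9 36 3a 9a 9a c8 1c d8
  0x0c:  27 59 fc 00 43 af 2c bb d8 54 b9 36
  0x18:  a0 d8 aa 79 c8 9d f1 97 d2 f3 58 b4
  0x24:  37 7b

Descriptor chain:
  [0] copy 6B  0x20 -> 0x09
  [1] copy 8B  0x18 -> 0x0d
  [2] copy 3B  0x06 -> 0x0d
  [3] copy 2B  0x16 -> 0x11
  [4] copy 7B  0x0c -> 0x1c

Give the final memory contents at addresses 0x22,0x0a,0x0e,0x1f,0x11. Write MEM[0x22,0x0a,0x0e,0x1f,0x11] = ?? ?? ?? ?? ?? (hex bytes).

MEM[0x22,0x0a,0x0e,0x1f,0x11] = 36 f3 9a 9a b9

[0] 0x20->0x09 len=6 : d2 f3 58 b4 37 7b
[1] 0x18->0x0d len=8 : a0 d8 aa 79 c8 9d f1 97
[2] 0x06->0x0d len=3 : 3a 9a 9a
[3] 0x16->0x11 len=2 : b9 36
[4] 0x0c->0x1c len=7 : b4 3a 9a 9a 79 b9 36
query mem[0x22]=0x36, mem[0x0a]=0xf3, mem[0x0e]=0x9a, mem[0x1f]=0x9a, mem[0x11]=0xb9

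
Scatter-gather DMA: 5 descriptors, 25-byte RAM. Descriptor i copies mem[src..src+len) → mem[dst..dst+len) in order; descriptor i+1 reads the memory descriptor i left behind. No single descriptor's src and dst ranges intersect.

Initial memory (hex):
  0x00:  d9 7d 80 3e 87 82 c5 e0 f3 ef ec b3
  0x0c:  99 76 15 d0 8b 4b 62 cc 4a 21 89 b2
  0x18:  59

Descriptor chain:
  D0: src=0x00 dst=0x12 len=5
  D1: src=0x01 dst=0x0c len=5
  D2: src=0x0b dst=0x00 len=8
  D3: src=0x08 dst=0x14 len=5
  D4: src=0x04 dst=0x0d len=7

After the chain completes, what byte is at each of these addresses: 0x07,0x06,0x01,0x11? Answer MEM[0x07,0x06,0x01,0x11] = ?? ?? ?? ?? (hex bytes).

MEM[0x07,0x06,0x01,0x11] = d9 4b 7d f3

  after D0: wrote 5B at 0x12 = d97d803e87
  after D1: wrote 5B at 0x0c = 7d803e8782
  after D2: wrote 8B at 0x00 = b37d803e87824bd9
  after D3: wrote 5B at 0x14 = f3efecb37d
  after D4: wrote 7B at 0x0d = 87824bd9f3efec
query mem[0x07]=0xd9, mem[0x06]=0x4b, mem[0x01]=0x7d, mem[0x11]=0xf3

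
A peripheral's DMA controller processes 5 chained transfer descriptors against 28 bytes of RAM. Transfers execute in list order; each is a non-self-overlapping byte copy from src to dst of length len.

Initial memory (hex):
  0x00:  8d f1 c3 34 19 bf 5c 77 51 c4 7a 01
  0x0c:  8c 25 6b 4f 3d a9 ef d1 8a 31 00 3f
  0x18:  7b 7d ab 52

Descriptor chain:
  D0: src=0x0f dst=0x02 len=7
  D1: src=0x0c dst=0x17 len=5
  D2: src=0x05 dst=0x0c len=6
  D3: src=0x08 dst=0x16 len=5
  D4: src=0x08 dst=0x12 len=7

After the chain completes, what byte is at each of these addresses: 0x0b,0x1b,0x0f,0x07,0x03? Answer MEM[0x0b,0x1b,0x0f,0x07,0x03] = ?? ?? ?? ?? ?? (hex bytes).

D0: mem[0x02..0x08] <- [4f 3d a9 ef d1 8a 31]
D1: mem[0x17..0x1b] <- [8c 25 6b 4f 3d]
D2: mem[0x0c..0x11] <- [ef d1 8a 31 c4 7a]
D3: mem[0x16..0x1a] <- [31 c4 7a 01 ef]
D4: mem[0x12..0x18] <- [31 c4 7a 01 ef d1 8a]
query mem[0x0b]=0x01, mem[0x1b]=0x3d, mem[0x0f]=0x31, mem[0x07]=0x8a, mem[0x03]=0x3d

MEM[0x0b,0x1b,0x0f,0x07,0x03] = 01 3d 31 8a 3d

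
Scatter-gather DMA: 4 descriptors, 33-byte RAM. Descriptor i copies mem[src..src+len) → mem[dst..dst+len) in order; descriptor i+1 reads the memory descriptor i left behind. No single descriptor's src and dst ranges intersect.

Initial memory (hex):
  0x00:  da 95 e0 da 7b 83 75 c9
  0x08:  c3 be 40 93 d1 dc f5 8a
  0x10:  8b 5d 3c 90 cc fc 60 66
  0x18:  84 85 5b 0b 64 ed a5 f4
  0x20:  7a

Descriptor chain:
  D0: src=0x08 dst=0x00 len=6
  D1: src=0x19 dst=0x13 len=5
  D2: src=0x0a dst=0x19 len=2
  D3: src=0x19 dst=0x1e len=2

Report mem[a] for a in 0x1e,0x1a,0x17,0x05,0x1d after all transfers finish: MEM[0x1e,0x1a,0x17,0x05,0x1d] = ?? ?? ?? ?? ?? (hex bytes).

[0] 0x08->0x00 len=6 : c3 be 40 93 d1 dc
[1] 0x19->0x13 len=5 : 85 5b 0b 64 ed
[2] 0x0a->0x19 len=2 : 40 93
[3] 0x19->0x1e len=2 : 40 93
query mem[0x1e]=0x40, mem[0x1a]=0x93, mem[0x17]=0xed, mem[0x05]=0xdc, mem[0x1d]=0xed

MEM[0x1e,0x1a,0x17,0x05,0x1d] = 40 93 ed dc ed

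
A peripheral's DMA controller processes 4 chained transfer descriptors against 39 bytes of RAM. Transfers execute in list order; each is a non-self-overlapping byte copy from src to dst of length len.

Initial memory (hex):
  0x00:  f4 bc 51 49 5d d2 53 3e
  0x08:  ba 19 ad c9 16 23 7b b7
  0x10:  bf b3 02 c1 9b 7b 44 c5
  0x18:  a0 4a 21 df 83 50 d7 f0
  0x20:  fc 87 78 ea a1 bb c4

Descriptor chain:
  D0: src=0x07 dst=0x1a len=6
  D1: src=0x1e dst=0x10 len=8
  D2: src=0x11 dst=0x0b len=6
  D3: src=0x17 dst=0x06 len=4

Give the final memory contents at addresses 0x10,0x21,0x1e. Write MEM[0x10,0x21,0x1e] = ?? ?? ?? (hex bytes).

#0 dst[0x1a+6] := {0x3e,0xba,0x19,0xad,0xc9,0x16}
#1 dst[0x10+8] := {0xc9,0x16,0xfc,0x87,0x78,0xea,0xa1,0xbb}
#2 dst[0x0b+6] := {0x16,0xfc,0x87,0x78,0xea,0xa1}
#3 dst[0x06+4] := {0xbb,0xa0,0x4a,0x3e}
query mem[0x10]=0xa1, mem[0x21]=0x87, mem[0x1e]=0xc9

MEM[0x10,0x21,0x1e] = a1 87 c9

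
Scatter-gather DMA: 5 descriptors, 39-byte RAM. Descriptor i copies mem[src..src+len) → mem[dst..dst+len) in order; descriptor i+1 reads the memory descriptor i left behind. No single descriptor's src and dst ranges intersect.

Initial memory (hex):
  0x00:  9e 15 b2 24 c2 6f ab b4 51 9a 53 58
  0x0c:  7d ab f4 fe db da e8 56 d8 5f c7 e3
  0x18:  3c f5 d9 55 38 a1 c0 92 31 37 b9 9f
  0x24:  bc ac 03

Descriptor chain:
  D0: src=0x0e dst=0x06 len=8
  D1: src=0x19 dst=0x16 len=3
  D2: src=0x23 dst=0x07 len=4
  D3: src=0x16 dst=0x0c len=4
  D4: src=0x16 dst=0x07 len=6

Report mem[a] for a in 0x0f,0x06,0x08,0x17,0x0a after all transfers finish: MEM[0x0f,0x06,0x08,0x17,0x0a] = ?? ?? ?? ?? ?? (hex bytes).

#0 dst[0x06+8] := {0xf4,0xfe,0xdb,0xda,0xe8,0x56,0xd8,0x5f}
#1 dst[0x16+3] := {0xf5,0xd9,0x55}
#2 dst[0x07+4] := {0x9f,0xbc,0xac,0x03}
#3 dst[0x0c+4] := {0xf5,0xd9,0x55,0xf5}
#4 dst[0x07+6] := {0xf5,0xd9,0x55,0xf5,0xd9,0x55}
query mem[0x0f]=0xf5, mem[0x06]=0xf4, mem[0x08]=0xd9, mem[0x17]=0xd9, mem[0x0a]=0xf5

MEM[0x0f,0x06,0x08,0x17,0x0a] = f5 f4 d9 d9 f5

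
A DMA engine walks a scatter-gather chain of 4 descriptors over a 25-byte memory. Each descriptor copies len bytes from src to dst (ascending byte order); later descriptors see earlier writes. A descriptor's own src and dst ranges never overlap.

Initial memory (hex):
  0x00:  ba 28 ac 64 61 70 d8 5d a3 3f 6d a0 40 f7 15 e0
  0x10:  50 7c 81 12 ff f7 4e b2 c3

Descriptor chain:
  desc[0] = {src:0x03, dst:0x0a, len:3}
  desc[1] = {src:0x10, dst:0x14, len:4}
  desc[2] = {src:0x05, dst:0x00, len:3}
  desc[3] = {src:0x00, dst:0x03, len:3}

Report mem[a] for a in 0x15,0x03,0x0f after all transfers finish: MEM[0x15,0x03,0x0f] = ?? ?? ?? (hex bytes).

#0 dst[0x0a+3] := {0x64,0x61,0x70}
#1 dst[0x14+4] := {0x50,0x7c,0x81,0x12}
#2 dst[0x00+3] := {0x70,0xd8,0x5d}
#3 dst[0x03+3] := {0x70,0xd8,0x5d}
query mem[0x15]=0x7c, mem[0x03]=0x70, mem[0x0f]=0xe0

MEM[0x15,0x03,0x0f] = 7c 70 e0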